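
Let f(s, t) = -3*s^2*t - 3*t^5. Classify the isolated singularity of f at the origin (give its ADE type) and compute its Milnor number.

Type D_6, Milnor number mu = 6.

The Hessian of f at 0 has rank 0. Corank 2; j^3 = -3*s^2*t has shape L^2 M (L != M), so D-series; mu = 6 gives D_6.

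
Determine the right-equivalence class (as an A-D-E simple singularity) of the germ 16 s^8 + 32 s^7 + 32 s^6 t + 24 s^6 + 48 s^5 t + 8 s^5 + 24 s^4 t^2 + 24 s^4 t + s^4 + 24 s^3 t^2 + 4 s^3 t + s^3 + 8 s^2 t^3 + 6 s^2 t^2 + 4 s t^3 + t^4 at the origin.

E_{6}

The Hessian of f at 0 has rank 0. Corank 2; j^3 = s^3 is a perfect cube, so E-series; the 4-jet and mu = 6 give E_6.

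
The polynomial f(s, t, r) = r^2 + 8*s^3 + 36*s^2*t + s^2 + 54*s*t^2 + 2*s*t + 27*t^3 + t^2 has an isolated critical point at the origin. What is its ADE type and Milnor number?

Type A2, Milnor number mu = 2.

The Hessian of f at 0 is [[2, 2, 0], [2, 2, 0], [0, 0, 2]] with rank 2, so corank 1. A Groebner basis of the Jacobian ideal J(f) in C{s,t,r} is {t^2, s + t, r}; counting standard monomials gives mu = 2. Corank 1: A-series; mu = 2 gives A_2.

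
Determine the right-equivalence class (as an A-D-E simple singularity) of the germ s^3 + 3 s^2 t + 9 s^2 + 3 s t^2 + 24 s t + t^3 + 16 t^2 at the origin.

A_2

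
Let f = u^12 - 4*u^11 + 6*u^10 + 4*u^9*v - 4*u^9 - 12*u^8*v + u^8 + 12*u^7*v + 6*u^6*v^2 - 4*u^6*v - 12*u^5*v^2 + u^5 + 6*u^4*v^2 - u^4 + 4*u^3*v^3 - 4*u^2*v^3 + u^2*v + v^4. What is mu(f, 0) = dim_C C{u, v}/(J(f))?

5

The Hessian of f at 0 has rank 0. Corank 2; j^3 = u^2*v has shape L^2 M (L != M), so D-series; mu = 5 gives D_5.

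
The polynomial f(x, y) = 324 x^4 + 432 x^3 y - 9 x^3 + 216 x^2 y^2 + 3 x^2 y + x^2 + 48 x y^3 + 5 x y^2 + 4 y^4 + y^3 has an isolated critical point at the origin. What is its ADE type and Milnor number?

The Hessian of f at 0 has rank 1. Corank 1: A-series; mu = 2 gives A_2.

Type A2, Milnor number mu = 2.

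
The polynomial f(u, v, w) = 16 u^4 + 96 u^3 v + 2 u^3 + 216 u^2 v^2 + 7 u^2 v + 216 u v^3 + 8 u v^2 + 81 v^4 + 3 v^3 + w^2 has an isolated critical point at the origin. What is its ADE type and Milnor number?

Type D_5, Milnor number mu = 5.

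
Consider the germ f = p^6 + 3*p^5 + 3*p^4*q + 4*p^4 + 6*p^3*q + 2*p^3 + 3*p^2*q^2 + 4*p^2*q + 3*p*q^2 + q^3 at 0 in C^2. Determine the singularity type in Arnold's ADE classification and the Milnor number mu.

Type D_{4}, Milnor number mu = 4.

The Hessian of f at 0 is [[0, 0], [0, 0]] with rank 0, so corank 2. A Groebner basis of the Jacobian ideal J(f) in C{p,q} is {q^3, p^2 - 3*q^2/2, p*q + 3*q^2/2}; counting standard monomials gives mu = 4. Corank 2; j^3 = (p + q)*(2*p^2 + 2*p*q + q^2) splits into three distinct lines over C (the quadratic factor has nonzero discriminant), so D_4.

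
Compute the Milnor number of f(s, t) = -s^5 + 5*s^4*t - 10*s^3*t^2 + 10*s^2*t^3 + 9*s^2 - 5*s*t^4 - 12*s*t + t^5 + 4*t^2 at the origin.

4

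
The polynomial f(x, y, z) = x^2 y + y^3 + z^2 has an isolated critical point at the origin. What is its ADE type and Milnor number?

Type D_4, Milnor number mu = 4.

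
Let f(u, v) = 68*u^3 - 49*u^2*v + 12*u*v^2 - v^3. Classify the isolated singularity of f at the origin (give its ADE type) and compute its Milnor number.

The Hessian of f at 0 has rank 0. Corank 2; j^3 = (4*u - v)*(17*u^2 - 8*u*v + v^2) splits into three distinct lines over C (the quadratic factor has nonzero discriminant), so D_4.

Type D_4, Milnor number mu = 4.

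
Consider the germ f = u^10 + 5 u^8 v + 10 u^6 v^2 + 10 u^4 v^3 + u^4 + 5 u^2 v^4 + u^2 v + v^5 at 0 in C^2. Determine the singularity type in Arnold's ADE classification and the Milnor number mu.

Type D_6, Milnor number mu = 6.

The Hessian of f at 0 has rank 0. Corank 2; j^3 = u^2*v has shape L^2 M (L != M), so D-series; mu = 6 gives D_6.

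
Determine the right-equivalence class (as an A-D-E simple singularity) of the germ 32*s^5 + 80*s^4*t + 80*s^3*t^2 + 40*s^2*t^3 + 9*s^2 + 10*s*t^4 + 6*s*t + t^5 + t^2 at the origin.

The Hessian of f at 0 is [[18, 6], [6, 2]] with rank 1, so corank 1. A Groebner basis of the Jacobian ideal J(f) in C{s,t} is {t^4, s + t/3}; counting standard monomials gives mu = 4. Corank 1: A-series; mu = 4 gives A_4.

A4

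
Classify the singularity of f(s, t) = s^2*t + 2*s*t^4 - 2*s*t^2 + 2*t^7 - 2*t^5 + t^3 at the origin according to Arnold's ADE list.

The Hessian of f at 0 is [[0, 0], [0, 0]] with rank 0, so corank 2. A Groebner basis of the Jacobian ideal J(f) in C{s,t} is {-s^2/6 + s*t^3 + 4*s*t/3 - 7*t^2/6, s*t + t^4 - t^2, s^3 - 3*s*t^2 + 2*t^3, s^2*t - 2*s*t^2 + t^3}; counting standard monomials gives mu = 8. Corank 2; j^3 = t*(s - t)^2 has shape L^2 M (L != M), so D-series; mu = 8 gives D_8.

D_{8}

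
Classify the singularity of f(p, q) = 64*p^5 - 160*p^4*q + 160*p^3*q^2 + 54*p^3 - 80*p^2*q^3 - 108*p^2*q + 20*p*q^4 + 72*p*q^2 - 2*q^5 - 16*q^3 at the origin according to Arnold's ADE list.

The Hessian of f at 0 has rank 0. Corank 2; j^3 = 2*(3*p - 2*q)^3 is a perfect cube, so E-series; the 5-jet and mu = 8 give E_8.

E_8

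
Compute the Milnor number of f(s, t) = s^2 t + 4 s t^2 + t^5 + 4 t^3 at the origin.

The Hessian of f at 0 has rank 0. Corank 2; j^3 = t*(s + 2*t)^2 has shape L^2 M (L != M), so D-series; mu = 6 gives D_6.

6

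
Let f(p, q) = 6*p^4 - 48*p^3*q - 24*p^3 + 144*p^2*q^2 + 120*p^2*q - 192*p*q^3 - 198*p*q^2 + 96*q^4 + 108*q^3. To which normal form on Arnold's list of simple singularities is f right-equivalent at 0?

D_5

The Hessian of f at 0 is [[0, 0], [0, 0]] with rank 0, so corank 2. A Groebner basis of the Jacobian ideal J(f) in C{p,q} is {p*q^2 + 6*p*q - 9*q^2, 4*p*q + q^3 - 6*q^2, p^2 - 7*p*q/2 + 3*q^2}; counting standard monomials gives mu = 5. Corank 2; j^3 = -6*(p - 2*q)*(2*p - 3*q)^2 has shape L^2 M (L != M), so D-series; mu = 5 gives D_5.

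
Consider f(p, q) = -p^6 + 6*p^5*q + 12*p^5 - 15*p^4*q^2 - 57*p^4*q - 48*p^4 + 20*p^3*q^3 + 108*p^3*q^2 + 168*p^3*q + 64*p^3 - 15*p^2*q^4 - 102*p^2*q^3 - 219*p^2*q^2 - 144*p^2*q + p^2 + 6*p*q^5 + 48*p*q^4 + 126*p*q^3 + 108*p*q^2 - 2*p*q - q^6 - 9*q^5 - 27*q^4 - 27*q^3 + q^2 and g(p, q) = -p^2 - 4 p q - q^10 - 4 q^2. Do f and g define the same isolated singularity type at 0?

No.

The Hessian of f at 0 is [[2, -2], [-2, 2]] with rank 1, so corank 1. A Groebner basis of the Jacobian ideal J(f) in C{p,q} is {q^2, p - q}; counting standard monomials gives mu = 2. Corank 1: A-series; mu = 2 gives A_2. The Hessian of g at 0 is [[-2, -4], [-4, -8]] with rank 1, so corank 1. A Groebner basis of the Jacobian ideal J(g) in C{p,q} is {q^9, p + 2*q}; counting standard monomials gives mu = 9. Corank 1: A-series; mu = 9 gives A_9. f is A_2 but g is A_9, hence not right-equivalent.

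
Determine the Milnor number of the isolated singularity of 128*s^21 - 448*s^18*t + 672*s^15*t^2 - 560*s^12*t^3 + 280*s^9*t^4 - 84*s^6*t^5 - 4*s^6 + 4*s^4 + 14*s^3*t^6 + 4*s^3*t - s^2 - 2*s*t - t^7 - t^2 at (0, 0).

6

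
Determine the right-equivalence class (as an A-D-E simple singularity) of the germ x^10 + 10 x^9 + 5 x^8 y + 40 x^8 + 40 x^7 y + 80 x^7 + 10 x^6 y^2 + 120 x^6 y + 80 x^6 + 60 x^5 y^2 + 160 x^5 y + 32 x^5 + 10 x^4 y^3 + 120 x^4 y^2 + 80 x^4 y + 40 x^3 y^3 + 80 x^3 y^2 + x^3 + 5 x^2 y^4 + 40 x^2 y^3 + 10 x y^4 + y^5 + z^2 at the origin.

The Hessian of f at 0 has rank 1. Corank 2; j^3 = x^3 is a perfect cube, so E-series; the 5-jet and mu = 8 give E_8.

E_8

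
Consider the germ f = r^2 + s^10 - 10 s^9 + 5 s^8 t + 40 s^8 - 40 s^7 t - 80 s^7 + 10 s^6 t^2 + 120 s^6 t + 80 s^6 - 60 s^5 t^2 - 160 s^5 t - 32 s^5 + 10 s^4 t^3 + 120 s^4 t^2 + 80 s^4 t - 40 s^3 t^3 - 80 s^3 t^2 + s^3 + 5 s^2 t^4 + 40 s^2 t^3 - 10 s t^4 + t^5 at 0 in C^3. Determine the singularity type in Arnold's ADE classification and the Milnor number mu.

The Hessian of f at 0 is [[0, 0, 0], [0, 0, 0], [0, 0, 2]] with rank 1, so corank 2. A Groebner basis of the Jacobian ideal J(f) in C{s,t,r} is {t^5, s*t^3 - t^4/8, s^2, r}; counting standard monomials gives mu = 8. Corank 2; j^3 = s^3 is a perfect cube, so E-series; the 5-jet and mu = 8 give E_8.

Type E8, Milnor number mu = 8.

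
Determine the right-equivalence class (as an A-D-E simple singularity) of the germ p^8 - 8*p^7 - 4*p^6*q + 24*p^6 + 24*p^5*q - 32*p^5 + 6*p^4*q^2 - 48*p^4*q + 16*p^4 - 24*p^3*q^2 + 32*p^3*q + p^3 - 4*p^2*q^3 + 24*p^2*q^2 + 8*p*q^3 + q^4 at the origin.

E_{6}

The Hessian of f at 0 has rank 0. Corank 2; j^3 = p^3 is a perfect cube, so E-series; the 4-jet and mu = 6 give E_6.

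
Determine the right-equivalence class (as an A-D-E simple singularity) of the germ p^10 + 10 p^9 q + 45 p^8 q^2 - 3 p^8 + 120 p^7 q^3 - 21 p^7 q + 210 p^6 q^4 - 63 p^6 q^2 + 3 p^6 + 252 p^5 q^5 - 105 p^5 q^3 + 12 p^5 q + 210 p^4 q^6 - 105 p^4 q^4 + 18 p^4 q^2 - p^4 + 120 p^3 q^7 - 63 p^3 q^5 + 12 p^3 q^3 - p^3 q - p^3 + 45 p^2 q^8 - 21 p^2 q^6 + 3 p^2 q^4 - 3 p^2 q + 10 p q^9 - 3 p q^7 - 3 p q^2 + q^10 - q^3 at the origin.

E_{7}

The Hessian of f at 0 has rank 0. Corank 2; j^3 = -(p + q)^3 is a perfect cube, so E-series; the 4-jet and mu = 7 give E_7.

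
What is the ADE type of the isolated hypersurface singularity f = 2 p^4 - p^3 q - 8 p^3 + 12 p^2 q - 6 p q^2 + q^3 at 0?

E_7

The Hessian of f at 0 is [[0, 0], [0, 0]] with rank 0, so corank 2. A Groebner basis of the Jacobian ideal J(f) in C{p,q} is {768*p^2 - 768*p*q + q^4 - 8*q^3 + 192*q^2, p^3 - 12*p^2 + 12*p*q - 3*q^2, p^2*q - 24*p^2 + 24*p*q - 6*q^2, -32*p^2 + p*q^2 + 32*p*q - q^3/6 - 8*q^2}; counting standard monomials gives mu = 7. Corank 2; j^3 = -(2*p - q)^3 is a perfect cube, so E-series; the 4-jet and mu = 7 give E_7.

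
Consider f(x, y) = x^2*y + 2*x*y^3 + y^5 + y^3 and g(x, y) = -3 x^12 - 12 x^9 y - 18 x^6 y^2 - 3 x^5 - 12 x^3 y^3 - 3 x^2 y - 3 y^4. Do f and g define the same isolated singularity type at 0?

The Hessian of f at 0 has rank 0. Corank 2; j^3 = y*(x^2 + y^2) splits into three distinct lines over C (the quadratic factor has nonzero discriminant), so D_4. The Hessian of g at 0 has rank 0. Corank 2; j^3 = -3*x^2*y has shape L^2 M (L != M), so D-series; mu = 5 gives D_5. f is D_4 but g is D_5, hence not right-equivalent.

No.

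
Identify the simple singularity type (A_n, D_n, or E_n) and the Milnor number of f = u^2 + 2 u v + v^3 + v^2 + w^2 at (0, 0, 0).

Type A_2, Milnor number mu = 2.

The Hessian of f at 0 has rank 2. Corank 1: A-series; mu = 2 gives A_2.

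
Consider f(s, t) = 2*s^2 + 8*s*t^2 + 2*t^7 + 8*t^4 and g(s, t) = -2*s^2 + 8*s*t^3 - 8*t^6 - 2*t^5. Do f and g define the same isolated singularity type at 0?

No.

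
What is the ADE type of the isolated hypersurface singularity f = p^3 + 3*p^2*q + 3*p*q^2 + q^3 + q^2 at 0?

The Hessian of f at 0 is [[0, 0], [0, 2]] with rank 1, so corank 1. A Groebner basis of the Jacobian ideal J(f) in C{p,q} is {p^2, q}; counting standard monomials gives mu = 2. Corank 1: A-series; mu = 2 gives A_2.

A2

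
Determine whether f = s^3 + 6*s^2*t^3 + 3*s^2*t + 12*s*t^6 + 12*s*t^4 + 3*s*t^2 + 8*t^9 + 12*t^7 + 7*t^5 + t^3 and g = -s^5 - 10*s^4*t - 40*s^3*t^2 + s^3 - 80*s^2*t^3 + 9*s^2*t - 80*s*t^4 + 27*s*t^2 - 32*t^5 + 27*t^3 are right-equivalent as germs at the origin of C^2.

Yes.

The Hessian of f at 0 is [[0, 0], [0, 0]] with rank 0, so corank 2. A Groebner basis of the Jacobian ideal J(f) in C{s,t} is {s^2/4 + s*t^3 + s*t/2 + t^2/4, t^4, s^3 - 3*s*t^2 - 2*t^3, s^2*t + 2*s*t^2 + t^3}; counting standard monomials gives mu = 8. Corank 2; j^3 = (s + t)^3 is a perfect cube, so E-series; the 5-jet and mu = 8 give E_8. The Hessian of g at 0 is [[0, 0], [0, 0]] with rank 0, so corank 2. A Groebner basis of the Jacobian ideal J(g) in C{s,t} is {t^5, s*t^3 + 11*t^4/4, s^2 + 6*s*t + 9*t^2}; counting standard monomials gives mu = 8. Corank 2; j^3 = (s + 3*t)^3 is a perfect cube, so E-series; the 5-jet and mu = 8 give E_8. Both have type E_8, hence right-equivalent.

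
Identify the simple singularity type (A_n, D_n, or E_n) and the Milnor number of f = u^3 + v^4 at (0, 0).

The Hessian of f at 0 is [[0, 0], [0, 0]] with rank 0, so corank 2. A Groebner basis of the Jacobian ideal J(f) in C{u,v} is {v^3, u^2}; counting standard monomials gives mu = 6. Corank 2; j^3 = u^3 is a perfect cube, so E-series; the 4-jet and mu = 6 give E_6.

Type E_{6}, Milnor number mu = 6.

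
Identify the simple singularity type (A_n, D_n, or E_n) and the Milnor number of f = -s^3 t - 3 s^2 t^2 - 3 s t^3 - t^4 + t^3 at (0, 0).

The Hessian of f at 0 is [[0, 0], [0, 0]] with rank 0, so corank 2. A Groebner basis of the Jacobian ideal J(f) in C{s,t} is {s^3 - 3*s*t^2 - 3*t^2, s^2*t + 2*s*t^2, t^3}; counting standard monomials gives mu = 7. Corank 2; j^3 = t^3 is a perfect cube, so E-series; the 4-jet and mu = 7 give E_7.

Type E_7, Milnor number mu = 7.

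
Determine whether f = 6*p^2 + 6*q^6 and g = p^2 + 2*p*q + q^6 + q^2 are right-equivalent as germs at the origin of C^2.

Yes.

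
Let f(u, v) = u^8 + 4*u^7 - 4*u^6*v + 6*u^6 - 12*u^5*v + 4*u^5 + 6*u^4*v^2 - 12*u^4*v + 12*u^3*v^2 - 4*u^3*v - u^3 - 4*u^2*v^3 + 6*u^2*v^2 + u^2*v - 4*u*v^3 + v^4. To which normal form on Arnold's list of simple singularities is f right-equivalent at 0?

D5

The Hessian of f at 0 is [[0, 0], [0, 0]] with rank 0, so corank 2. A Groebner basis of the Jacobian ideal J(f) in C{u,v} is {u*v^2, u*v/4 + v^3, u^2 - u*v}; counting standard monomials gives mu = 5. Corank 2; j^3 = -u^2*(u - v) has shape L^2 M (L != M), so D-series; mu = 5 gives D_5.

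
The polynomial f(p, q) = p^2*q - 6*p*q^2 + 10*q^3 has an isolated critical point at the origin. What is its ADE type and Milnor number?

Type D_{4}, Milnor number mu = 4.

The Hessian of f at 0 has rank 0. Corank 2; j^3 = q*(p^2 - 6*p*q + 10*q^2) splits into three distinct lines over C (the quadratic factor has nonzero discriminant), so D_4.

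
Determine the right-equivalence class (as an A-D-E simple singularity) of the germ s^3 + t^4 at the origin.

The Hessian of f at 0 has rank 0. Corank 2; j^3 = s^3 is a perfect cube, so E-series; the 4-jet and mu = 6 give E_6.

E_6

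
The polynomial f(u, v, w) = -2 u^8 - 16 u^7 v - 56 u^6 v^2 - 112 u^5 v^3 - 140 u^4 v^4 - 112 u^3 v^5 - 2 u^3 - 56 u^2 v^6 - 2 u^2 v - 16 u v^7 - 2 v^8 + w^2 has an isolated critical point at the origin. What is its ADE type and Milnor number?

The Hessian of f at 0 has rank 1. Corank 2; j^3 = -2*u^2*(u + v) has shape L^2 M (L != M), so D-series; mu = 9 gives D_9.

Type D_9, Milnor number mu = 9.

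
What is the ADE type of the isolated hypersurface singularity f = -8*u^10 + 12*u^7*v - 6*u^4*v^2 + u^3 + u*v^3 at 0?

The Hessian of f at 0 has rank 0. Corank 2; j^3 = u^3 is a perfect cube, so E-series; the 4-jet and mu = 7 give E_7.

E_7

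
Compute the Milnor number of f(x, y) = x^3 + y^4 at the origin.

6

The Hessian of f at 0 has rank 0. Corank 2; j^3 = x^3 is a perfect cube, so E-series; the 4-jet and mu = 6 give E_6.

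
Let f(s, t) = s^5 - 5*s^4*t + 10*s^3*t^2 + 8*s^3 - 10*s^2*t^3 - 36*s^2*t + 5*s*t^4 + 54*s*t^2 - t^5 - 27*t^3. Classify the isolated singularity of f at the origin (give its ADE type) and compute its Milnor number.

The Hessian of f at 0 is [[0, 0], [0, 0]] with rank 0, so corank 2. A Groebner basis of the Jacobian ideal J(f) in C{s,t} is {t^5, s*t^3 - 11*t^4/8, s^2 - 3*s*t + 9*t^2/4}; counting standard monomials gives mu = 8. Corank 2; j^3 = (2*s - 3*t)^3 is a perfect cube, so E-series; the 5-jet and mu = 8 give E_8.

Type E_8, Milnor number mu = 8.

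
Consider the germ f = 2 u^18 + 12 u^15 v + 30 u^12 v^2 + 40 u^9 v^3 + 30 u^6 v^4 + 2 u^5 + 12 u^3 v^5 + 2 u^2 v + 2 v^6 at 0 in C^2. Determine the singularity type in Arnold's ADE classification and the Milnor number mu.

Type D_{7}, Milnor number mu = 7.

The Hessian of f at 0 has rank 0. Corank 2; j^3 = 2*u^2*v has shape L^2 M (L != M), so D-series; mu = 7 gives D_7.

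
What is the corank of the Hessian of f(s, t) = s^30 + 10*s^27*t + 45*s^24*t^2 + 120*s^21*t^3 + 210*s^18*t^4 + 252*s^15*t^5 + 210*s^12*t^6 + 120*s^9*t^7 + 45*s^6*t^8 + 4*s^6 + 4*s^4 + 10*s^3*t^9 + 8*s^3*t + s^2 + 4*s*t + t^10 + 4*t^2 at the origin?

The Hessian at 0 is [[2, 4], [4, 8]] of rank 1; hence corank 1.

1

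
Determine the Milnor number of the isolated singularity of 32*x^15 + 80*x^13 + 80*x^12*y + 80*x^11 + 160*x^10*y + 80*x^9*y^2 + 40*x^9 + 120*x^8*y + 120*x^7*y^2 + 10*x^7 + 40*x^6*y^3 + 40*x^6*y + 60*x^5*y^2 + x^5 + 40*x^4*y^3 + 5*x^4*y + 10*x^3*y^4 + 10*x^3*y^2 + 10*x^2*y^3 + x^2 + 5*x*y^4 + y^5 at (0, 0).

4

The Hessian of f at 0 has rank 1. Corank 1: A-series; mu = 4 gives A_4.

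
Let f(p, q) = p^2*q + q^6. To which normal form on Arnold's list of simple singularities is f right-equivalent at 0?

The Hessian of f at 0 has rank 0. Corank 2; j^3 = p^2*q has shape L^2 M (L != M), so D-series; mu = 7 gives D_7.

D7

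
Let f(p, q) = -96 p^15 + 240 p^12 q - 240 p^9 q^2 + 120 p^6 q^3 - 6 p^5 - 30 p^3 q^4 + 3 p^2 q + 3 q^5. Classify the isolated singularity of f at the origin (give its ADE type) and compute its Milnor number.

Type D_6, Milnor number mu = 6.

The Hessian of f at 0 has rank 0. Corank 2; j^3 = 3*p^2*q has shape L^2 M (L != M), so D-series; mu = 6 gives D_6.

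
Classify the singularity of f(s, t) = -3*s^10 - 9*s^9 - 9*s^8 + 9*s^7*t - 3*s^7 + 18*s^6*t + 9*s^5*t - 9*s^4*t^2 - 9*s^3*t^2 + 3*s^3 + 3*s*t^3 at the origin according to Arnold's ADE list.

E7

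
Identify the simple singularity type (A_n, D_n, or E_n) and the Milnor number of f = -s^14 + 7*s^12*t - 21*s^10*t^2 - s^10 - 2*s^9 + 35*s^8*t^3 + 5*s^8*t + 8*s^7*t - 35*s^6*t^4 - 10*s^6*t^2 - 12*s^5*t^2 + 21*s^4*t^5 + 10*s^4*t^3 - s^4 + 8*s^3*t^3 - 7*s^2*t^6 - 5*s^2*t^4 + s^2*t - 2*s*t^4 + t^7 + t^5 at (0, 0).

Type D_6, Milnor number mu = 6.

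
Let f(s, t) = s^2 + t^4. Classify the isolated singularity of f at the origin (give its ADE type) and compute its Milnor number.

The Hessian of f at 0 has rank 1. Corank 1: A-series; mu = 3 gives A_3.

Type A3, Milnor number mu = 3.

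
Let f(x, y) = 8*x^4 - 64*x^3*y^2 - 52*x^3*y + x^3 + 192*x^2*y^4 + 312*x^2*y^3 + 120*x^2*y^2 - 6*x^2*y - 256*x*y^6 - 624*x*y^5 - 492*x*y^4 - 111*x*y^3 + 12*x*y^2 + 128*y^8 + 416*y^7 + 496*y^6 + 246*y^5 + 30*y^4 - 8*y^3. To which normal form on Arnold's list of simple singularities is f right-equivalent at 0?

E_{7}

The Hessian of f at 0 has rank 0. Corank 2; j^3 = (x - 2*y)^3 is a perfect cube, so E-series; the 4-jet and mu = 7 give E_7.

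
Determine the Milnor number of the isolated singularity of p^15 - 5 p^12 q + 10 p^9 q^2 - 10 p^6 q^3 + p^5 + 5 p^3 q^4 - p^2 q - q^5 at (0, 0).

6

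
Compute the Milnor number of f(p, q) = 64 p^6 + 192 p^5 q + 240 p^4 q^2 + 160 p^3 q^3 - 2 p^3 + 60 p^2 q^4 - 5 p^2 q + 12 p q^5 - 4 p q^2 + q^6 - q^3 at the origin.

The Hessian of f at 0 has rank 0. Corank 2; j^3 = -(p + q)^2*(2*p + q) has shape L^2 M (L != M), so D-series; mu = 7 gives D_7.

7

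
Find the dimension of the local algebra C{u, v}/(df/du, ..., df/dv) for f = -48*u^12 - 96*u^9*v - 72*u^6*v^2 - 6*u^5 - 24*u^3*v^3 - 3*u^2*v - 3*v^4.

5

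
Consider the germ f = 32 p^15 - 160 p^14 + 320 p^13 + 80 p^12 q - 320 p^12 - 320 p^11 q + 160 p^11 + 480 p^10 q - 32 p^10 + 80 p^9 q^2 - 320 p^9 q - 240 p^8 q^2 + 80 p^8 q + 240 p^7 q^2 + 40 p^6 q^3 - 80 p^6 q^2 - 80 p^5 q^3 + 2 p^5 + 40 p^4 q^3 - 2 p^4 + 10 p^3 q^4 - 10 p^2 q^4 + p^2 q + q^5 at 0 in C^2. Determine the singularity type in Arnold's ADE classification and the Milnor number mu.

Type D6, Milnor number mu = 6.

The Hessian of f at 0 has rank 0. Corank 2; j^3 = p^2*q has shape L^2 M (L != M), so D-series; mu = 6 gives D_6.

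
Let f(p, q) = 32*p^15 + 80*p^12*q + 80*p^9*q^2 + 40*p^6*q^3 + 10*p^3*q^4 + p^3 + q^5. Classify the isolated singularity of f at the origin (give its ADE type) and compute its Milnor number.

The Hessian of f at 0 has rank 0. Corank 2; j^3 = p^3 is a perfect cube, so E-series; the 5-jet and mu = 8 give E_8.

Type E_8, Milnor number mu = 8.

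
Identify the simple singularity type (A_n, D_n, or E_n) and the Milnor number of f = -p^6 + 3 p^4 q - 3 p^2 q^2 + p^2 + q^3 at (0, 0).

Type A_{2}, Milnor number mu = 2.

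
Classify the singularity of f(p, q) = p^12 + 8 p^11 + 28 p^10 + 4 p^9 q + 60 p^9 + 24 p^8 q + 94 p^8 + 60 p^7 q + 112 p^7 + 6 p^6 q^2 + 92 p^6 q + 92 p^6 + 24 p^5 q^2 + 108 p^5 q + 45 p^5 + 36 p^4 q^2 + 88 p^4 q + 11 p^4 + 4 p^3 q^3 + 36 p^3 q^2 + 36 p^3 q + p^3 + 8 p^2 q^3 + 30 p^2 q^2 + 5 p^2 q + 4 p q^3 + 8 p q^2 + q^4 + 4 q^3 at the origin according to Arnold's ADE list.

D5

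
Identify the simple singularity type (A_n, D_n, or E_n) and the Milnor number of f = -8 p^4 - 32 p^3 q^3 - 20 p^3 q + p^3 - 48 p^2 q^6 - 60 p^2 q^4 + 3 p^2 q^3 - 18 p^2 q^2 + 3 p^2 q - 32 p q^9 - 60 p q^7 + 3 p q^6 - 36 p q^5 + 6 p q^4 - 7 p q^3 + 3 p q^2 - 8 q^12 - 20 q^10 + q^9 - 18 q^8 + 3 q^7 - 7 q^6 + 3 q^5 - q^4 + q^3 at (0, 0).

Type E_7, Milnor number mu = 7.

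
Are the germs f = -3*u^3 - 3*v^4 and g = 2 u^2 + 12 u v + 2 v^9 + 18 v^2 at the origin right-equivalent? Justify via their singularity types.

No.

The Hessian of f at 0 is [[0, 0], [0, 0]] with rank 0, so corank 2. A Groebner basis of the Jacobian ideal J(f) in C{u,v} is {v^3, u^2}; counting standard monomials gives mu = 6. Corank 2; j^3 = -3*u^3 is a perfect cube, so E-series; the 4-jet and mu = 6 give E_6. The Hessian of g at 0 is [[4, 12], [12, 36]] with rank 1, so corank 1. A Groebner basis of the Jacobian ideal J(g) in C{u,v} is {v^8, u + 3*v}; counting standard monomials gives mu = 8. Corank 1: A-series; mu = 8 gives A_8. f is E_6 but g is A_8, hence not right-equivalent.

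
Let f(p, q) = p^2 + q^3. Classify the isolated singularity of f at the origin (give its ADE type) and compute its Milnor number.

Type A_{2}, Milnor number mu = 2.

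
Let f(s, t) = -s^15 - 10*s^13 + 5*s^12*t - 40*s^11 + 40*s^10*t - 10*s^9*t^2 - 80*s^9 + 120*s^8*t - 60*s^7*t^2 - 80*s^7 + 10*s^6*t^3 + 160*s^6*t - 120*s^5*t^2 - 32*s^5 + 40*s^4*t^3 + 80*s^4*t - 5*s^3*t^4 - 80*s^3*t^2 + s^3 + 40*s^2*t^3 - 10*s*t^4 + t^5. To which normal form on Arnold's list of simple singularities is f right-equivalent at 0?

E_{8}

The Hessian of f at 0 has rank 0. Corank 2; j^3 = s^3 is a perfect cube, so E-series; the 5-jet and mu = 8 give E_8.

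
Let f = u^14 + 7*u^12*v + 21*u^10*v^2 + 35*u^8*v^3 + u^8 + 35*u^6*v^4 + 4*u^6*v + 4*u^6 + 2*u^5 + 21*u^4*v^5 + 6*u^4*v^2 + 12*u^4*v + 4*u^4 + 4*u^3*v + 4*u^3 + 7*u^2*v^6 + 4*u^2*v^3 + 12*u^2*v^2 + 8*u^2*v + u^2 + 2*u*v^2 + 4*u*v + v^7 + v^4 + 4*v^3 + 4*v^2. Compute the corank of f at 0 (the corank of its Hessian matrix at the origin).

1

The Hessian at 0 is [[2, 4], [4, 8]] of rank 1; hence corank 1.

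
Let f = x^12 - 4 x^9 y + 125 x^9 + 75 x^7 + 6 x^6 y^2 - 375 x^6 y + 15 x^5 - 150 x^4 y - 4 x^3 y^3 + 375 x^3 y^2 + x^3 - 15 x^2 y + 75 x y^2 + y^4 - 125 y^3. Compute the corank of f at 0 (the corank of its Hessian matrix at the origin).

Hessian at 0 has rank 0.

2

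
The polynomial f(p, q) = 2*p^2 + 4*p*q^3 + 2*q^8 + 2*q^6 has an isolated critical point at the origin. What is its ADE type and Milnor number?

The Hessian of f at 0 is [[4, 0], [0, 0]] with rank 1, so corank 1. A Groebner basis of the Jacobian ideal J(f) in C{p,q} is {p^3, p^2*q, p + q^3}; counting standard monomials gives mu = 7. Corank 1: A-series; mu = 7 gives A_7.

Type A_7, Milnor number mu = 7.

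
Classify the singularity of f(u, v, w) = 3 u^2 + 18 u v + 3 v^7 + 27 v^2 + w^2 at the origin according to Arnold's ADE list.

A_6

The Hessian of f at 0 has rank 2. Corank 1: A-series; mu = 6 gives A_6.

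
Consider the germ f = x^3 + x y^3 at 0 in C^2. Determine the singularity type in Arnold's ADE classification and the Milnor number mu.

The Hessian of f at 0 has rank 0. Corank 2; j^3 = x^3 is a perfect cube, so E-series; the 4-jet and mu = 7 give E_7.

Type E_7, Milnor number mu = 7.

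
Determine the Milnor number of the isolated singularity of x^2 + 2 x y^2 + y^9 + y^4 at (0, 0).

The Hessian of f at 0 is [[2, 0], [0, 0]] with rank 1, so corank 1. A Groebner basis of the Jacobian ideal J(f) in C{x,y} is {x^4, x + y^2}; counting standard monomials gives mu = 8. Corank 1: A-series; mu = 8 gives A_8.

8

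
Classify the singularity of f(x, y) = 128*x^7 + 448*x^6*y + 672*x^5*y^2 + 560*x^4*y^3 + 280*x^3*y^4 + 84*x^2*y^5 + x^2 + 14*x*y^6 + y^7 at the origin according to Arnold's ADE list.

A_{6}

The Hessian of f at 0 has rank 1. Corank 1: A-series; mu = 6 gives A_6.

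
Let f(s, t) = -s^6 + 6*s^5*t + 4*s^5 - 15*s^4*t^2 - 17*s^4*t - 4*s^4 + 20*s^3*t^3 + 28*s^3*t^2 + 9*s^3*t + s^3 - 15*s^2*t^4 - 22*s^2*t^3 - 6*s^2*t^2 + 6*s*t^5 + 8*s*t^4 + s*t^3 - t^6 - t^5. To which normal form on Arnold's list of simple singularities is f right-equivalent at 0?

The Hessian of f at 0 has rank 0. Corank 2; j^3 = s^3 is a perfect cube, so E-series; the 4-jet and mu = 7 give E_7.

E_{7}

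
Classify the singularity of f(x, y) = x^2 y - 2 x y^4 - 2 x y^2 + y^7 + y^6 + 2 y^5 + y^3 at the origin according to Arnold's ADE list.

The Hessian of f at 0 has rank 0. Corank 2; j^3 = y*(x - y)^2 has shape L^2 M (L != M), so D-series; mu = 7 gives D_7.

D7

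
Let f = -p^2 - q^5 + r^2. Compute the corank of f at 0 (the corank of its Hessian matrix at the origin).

1

Hessian at 0 has rank 2.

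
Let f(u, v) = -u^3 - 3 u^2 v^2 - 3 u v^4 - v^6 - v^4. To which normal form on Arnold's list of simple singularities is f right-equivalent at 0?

E_6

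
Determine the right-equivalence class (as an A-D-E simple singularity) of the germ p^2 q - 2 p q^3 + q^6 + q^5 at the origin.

The Hessian of f at 0 has rank 0. Corank 2; j^3 = p^2*q has shape L^2 M (L != M), so D-series; mu = 7 gives D_7.

D_{7}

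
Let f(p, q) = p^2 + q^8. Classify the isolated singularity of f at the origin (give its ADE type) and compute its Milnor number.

The Hessian of f at 0 is [[2, 0], [0, 0]] with rank 1, so corank 1. A Groebner basis of the Jacobian ideal J(f) in C{p,q} is {q^7, p}; counting standard monomials gives mu = 7. Corank 1: A-series; mu = 7 gives A_7.

Type A_{7}, Milnor number mu = 7.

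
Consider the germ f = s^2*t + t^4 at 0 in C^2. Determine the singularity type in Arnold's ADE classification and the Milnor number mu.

Type D_{5}, Milnor number mu = 5.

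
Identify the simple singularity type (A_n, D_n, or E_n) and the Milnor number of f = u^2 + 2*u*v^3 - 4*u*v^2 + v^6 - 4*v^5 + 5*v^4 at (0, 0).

The Hessian of f at 0 is [[2, 0], [0, 0]] with rank 1, so corank 1. A Groebner basis of the Jacobian ideal J(f) in C{u,v} is {u^2, u*v, -u/2 + v^2}; counting standard monomials gives mu = 3. Corank 1: A-series; mu = 3 gives A_3.

Type A_3, Milnor number mu = 3.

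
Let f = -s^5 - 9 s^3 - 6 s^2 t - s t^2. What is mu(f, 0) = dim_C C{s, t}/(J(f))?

6

The Hessian of f at 0 has rank 0. Corank 2; j^3 = -s*(3*s + t)^2 has shape L^2 M (L != M), so D-series; mu = 6 gives D_6.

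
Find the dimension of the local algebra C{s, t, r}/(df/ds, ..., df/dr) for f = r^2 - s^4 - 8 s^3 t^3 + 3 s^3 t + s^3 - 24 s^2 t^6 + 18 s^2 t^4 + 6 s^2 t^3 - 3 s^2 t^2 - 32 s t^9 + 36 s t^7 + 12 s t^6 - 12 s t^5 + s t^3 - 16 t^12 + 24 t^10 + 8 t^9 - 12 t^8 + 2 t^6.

7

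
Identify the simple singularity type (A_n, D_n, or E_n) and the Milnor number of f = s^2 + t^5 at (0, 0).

Type A4, Milnor number mu = 4.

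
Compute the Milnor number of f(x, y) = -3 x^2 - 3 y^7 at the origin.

The Hessian of f at 0 has rank 1. Corank 1: A-series; mu = 6 gives A_6.

6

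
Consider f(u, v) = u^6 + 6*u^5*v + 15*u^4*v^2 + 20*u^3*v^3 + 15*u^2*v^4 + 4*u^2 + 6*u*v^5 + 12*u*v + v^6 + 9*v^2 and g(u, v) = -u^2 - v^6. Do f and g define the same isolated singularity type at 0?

Yes.

The Hessian of f at 0 is [[8, 12], [12, 18]] with rank 1, so corank 1. A Groebner basis of the Jacobian ideal J(f) in C{u,v} is {v^5, u + 3*v/2}; counting standard monomials gives mu = 5. Corank 1: A-series; mu = 5 gives A_5. The Hessian of g at 0 is [[-2, 0], [0, 0]] with rank 1, so corank 1. A Groebner basis of the Jacobian ideal J(g) in C{u,v} is {v^5, u}; counting standard monomials gives mu = 5. Corank 1: A-series; mu = 5 gives A_5. Both have type A_5, hence right-equivalent.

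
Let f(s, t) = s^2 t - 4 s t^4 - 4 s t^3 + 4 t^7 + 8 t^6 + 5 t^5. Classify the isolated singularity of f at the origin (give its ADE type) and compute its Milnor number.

Type D_{6}, Milnor number mu = 6.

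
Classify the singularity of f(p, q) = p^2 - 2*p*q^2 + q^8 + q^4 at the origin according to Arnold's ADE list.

A7

The Hessian of f at 0 has rank 1. Corank 1: A-series; mu = 7 gives A_7.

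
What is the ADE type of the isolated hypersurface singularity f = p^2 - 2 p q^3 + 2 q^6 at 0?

A_5

The Hessian of f at 0 has rank 1. Corank 1: A-series; mu = 5 gives A_5.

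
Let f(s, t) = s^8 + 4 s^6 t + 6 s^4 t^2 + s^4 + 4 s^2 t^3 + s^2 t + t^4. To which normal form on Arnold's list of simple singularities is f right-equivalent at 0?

D_{5}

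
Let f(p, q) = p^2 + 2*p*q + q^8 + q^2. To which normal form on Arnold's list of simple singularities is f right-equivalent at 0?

A7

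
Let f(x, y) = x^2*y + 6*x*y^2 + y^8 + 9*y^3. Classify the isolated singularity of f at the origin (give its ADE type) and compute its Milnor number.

Type D_{9}, Milnor number mu = 9.

The Hessian of f at 0 has rank 0. Corank 2; j^3 = y*(x + 3*y)^2 has shape L^2 M (L != M), so D-series; mu = 9 gives D_9.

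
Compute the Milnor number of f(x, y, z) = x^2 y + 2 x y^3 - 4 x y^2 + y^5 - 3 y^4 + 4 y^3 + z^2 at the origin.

5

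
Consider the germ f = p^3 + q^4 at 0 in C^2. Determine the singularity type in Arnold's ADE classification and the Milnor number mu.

Type E_6, Milnor number mu = 6.

The Hessian of f at 0 has rank 0. Corank 2; j^3 = p^3 is a perfect cube, so E-series; the 4-jet and mu = 6 give E_6.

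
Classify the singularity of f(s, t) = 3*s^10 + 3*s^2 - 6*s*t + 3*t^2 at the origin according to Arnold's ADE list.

A9

The Hessian of f at 0 is [[6, -6], [-6, 6]] with rank 1, so corank 1. A Groebner basis of the Jacobian ideal J(f) in C{s,t} is {t^9, s - t}; counting standard monomials gives mu = 9. Corank 1: A-series; mu = 9 gives A_9.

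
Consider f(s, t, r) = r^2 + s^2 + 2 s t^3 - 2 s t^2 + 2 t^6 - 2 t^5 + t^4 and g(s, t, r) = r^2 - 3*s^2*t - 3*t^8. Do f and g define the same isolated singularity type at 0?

The Hessian of f at 0 is [[2, 0, 0], [0, 0, 0], [0, 0, 2]] with rank 2, so corank 1. A Groebner basis of the Jacobian ideal J(f) in C{s,t,r} is {s*t^2 + s*t + s - t^2, s + t^3 - t^2, s^2 + s*t + s - t^2, r}; counting standard monomials gives mu = 5. Corank 1: A-series; mu = 5 gives A_5. The Hessian of g at 0 is [[0, 0, 0], [0, 0, 0], [0, 0, 2]] with rank 1, so corank 2. A Groebner basis of the Jacobian ideal J(g) in C{s,t,r} is {s^2/8 + t^7, s^3, s*t, r}; counting standard monomials gives mu = 9. Corank 2; j^3 = -3*s^2*t has shape L^2 M (L != M), so D-series; mu = 9 gives D_9. f is A_5 but g is D_9, hence not right-equivalent.

No.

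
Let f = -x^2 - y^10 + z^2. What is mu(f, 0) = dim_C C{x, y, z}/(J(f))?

The Hessian of f at 0 has rank 2. Corank 1: A-series; mu = 9 gives A_9.

9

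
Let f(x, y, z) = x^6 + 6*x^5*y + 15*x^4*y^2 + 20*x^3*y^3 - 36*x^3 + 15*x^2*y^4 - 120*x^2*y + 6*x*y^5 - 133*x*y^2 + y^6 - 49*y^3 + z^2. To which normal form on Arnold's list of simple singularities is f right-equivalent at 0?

D7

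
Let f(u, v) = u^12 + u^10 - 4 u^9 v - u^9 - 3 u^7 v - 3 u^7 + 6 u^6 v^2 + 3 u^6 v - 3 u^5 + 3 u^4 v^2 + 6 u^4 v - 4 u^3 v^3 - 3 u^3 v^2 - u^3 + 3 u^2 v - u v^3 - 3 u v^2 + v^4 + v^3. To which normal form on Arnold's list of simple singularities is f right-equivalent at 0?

The Hessian of f at 0 has rank 0. Corank 2; j^3 = -(u - v)^3 is a perfect cube, so E-series; the 4-jet and mu = 7 give E_7.

E_{7}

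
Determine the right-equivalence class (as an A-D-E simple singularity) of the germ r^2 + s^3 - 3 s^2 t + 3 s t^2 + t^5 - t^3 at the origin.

The Hessian of f at 0 has rank 1. Corank 2; j^3 = (s - t)^3 is a perfect cube, so E-series; the 5-jet and mu = 8 give E_8.

E_8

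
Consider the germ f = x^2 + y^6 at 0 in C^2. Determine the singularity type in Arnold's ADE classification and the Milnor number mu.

The Hessian of f at 0 is [[2, 0], [0, 0]] with rank 1, so corank 1. A Groebner basis of the Jacobian ideal J(f) in C{x,y} is {y^5, x}; counting standard monomials gives mu = 5. Corank 1: A-series; mu = 5 gives A_5.

Type A_5, Milnor number mu = 5.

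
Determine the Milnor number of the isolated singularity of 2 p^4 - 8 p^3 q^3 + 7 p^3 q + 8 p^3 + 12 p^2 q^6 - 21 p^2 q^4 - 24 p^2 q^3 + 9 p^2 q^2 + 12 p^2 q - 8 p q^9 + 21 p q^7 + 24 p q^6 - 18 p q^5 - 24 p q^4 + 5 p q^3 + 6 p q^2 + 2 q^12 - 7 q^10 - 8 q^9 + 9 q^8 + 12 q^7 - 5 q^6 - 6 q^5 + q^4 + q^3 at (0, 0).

The Hessian of f at 0 is [[0, 0], [0, 0]] with rank 0, so corank 2. A Groebner basis of the Jacobian ideal J(f) in C{p,q} is {768*p^2 + 768*p*q + q^4 + 8*q^3 + 192*q^2, p^3 + 36*p^2 + 36*p*q + q^3/2 + 9*q^2, p^2*q - 40*p^2 - 40*p*q - 2*q^3/3 - 10*q^2, 32*p^2 + p*q^2 + 32*p*q + 5*q^3/6 + 8*q^2}; counting standard monomials gives mu = 7. Corank 2; j^3 = (2*p + q)^3 is a perfect cube, so E-series; the 4-jet and mu = 7 give E_7.

7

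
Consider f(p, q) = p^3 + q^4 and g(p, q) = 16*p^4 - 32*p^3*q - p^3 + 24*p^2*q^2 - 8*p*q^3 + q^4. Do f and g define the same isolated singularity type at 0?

The Hessian of f at 0 is [[0, 0], [0, 0]] with rank 0, so corank 2. A Groebner basis of the Jacobian ideal J(f) in C{p,q} is {q^3, p^2}; counting standard monomials gives mu = 6. Corank 2; j^3 = p^3 is a perfect cube, so E-series; the 4-jet and mu = 6 give E_6. The Hessian of g at 0 is [[0, 0], [0, 0]] with rank 0, so corank 2. A Groebner basis of the Jacobian ideal J(g) in C{p,q} is {q^4, p*q^2 - q^3/6, p^2}; counting standard monomials gives mu = 6. Corank 2; j^3 = -p^3 is a perfect cube, so E-series; the 4-jet and mu = 6 give E_6. Both have type E_6, hence right-equivalent.

Yes.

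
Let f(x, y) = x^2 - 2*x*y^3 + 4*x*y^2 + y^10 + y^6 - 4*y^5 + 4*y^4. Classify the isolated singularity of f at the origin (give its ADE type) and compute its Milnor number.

The Hessian of f at 0 is [[2, 0], [0, 0]] with rank 1, so corank 1. A Groebner basis of the Jacobian ideal J(f) in C{x,y} is {x^4 + 8*x^3/3 - 32*x^2*y - 320*x^2/3 - 896*x*y^2/3 - 512*x*y/3 - 1024*x/3 - 2048*y^2/3, x^3*y + 2*x^3 - 16*x^2*y - 48*x^2 - 128*x*y^2 - 64*x*y - 128*x - 256*y^2, x^3/6 + x^2*y^2 + 2*x^2*y + 16*x^2/3 + 40*x*y^2/3 + 16*x*y/3 + 32*x/3 + 64*y^2/3, -x + y^3 - 2*y^2}; counting standard monomials gives mu = 9. Corank 1: A-series; mu = 9 gives A_9.

Type A9, Milnor number mu = 9.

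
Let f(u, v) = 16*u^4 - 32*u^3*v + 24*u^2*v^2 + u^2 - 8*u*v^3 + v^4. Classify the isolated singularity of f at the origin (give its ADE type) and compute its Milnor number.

Type A3, Milnor number mu = 3.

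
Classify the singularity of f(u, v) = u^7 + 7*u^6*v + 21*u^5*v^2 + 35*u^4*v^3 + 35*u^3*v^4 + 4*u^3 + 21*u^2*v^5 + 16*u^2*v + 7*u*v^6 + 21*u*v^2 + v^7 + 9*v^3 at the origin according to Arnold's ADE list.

The Hessian of f at 0 has rank 0. Corank 2; j^3 = (u + v)*(2*u + 3*v)^2 has shape L^2 M (L != M), so D-series; mu = 8 gives D_8.

D_{8}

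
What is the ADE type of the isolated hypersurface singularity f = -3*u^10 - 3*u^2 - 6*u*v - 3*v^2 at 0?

A_9

The Hessian of f at 0 has rank 1. Corank 1: A-series; mu = 9 gives A_9.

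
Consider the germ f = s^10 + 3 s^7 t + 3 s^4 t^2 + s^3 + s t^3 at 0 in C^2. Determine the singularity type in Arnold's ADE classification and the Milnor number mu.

Type E_7, Milnor number mu = 7.

The Hessian of f at 0 has rank 0. Corank 2; j^3 = s^3 is a perfect cube, so E-series; the 4-jet and mu = 7 give E_7.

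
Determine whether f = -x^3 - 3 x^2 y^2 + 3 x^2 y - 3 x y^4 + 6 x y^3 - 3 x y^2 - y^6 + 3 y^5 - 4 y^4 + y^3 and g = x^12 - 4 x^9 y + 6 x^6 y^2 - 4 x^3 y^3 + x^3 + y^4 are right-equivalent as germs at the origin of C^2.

The Hessian of f at 0 has rank 0. Corank 2; j^3 = -(x - y)^3 is a perfect cube, so E-series; the 4-jet and mu = 6 give E_6. The Hessian of g at 0 has rank 0. Corank 2; j^3 = x^3 is a perfect cube, so E-series; the 4-jet and mu = 6 give E_6. Both have type E_6, hence right-equivalent.

Yes.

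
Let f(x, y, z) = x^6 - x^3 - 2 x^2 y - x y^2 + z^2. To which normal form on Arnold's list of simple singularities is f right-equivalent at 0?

D_{7}

The Hessian of f at 0 has rank 1. Corank 2; j^3 = -x*(x + y)^2 has shape L^2 M (L != M), so D-series; mu = 7 gives D_7.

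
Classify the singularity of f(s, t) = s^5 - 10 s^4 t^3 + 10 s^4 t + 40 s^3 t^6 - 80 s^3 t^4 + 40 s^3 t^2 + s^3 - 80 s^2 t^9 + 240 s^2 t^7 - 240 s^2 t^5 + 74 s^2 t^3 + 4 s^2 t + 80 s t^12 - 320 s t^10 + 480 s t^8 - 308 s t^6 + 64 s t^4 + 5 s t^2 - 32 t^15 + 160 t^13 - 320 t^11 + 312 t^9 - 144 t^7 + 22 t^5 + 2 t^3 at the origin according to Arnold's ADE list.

D_6

The Hessian of f at 0 has rank 0. Corank 2; j^3 = (s + t)^2*(s + 2*t) has shape L^2 M (L != M), so D-series; mu = 6 gives D_6.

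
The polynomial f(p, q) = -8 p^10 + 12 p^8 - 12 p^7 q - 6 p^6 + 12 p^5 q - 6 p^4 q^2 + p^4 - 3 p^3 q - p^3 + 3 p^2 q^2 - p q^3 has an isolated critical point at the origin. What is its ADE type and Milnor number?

Type E_{7}, Milnor number mu = 7.

The Hessian of f at 0 is [[0, 0], [0, 0]] with rank 0, so corank 2. A Groebner basis of the Jacobian ideal J(f) in C{p,q} is {3*p^2 + q^4 + q^3, p^3, p^2*q - p^2 - q^3/3, -2*p^2 + p*q^2 - 2*q^3/3}; counting standard monomials gives mu = 7. Corank 2; j^3 = -p^3 is a perfect cube, so E-series; the 4-jet and mu = 7 give E_7.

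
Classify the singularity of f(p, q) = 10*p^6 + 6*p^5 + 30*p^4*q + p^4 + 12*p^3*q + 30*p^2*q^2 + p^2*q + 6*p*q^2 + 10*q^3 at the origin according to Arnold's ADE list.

D_{4}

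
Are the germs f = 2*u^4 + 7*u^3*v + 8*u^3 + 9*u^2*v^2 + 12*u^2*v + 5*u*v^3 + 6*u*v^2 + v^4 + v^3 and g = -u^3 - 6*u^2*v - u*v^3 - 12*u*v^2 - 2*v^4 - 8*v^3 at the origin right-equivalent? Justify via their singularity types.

Yes.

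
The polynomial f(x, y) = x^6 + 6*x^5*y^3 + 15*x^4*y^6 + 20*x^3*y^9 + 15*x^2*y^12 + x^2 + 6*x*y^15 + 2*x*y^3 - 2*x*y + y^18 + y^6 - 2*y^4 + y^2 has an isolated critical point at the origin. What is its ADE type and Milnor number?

Type A_5, Milnor number mu = 5.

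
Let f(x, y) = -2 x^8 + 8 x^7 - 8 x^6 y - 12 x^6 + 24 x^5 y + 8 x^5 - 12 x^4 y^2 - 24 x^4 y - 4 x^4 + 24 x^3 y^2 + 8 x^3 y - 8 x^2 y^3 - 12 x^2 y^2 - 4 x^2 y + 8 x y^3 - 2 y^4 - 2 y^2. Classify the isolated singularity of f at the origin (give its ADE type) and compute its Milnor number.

Type A3, Milnor number mu = 3.

The Hessian of f at 0 has rank 1. Corank 1: A-series; mu = 3 gives A_3.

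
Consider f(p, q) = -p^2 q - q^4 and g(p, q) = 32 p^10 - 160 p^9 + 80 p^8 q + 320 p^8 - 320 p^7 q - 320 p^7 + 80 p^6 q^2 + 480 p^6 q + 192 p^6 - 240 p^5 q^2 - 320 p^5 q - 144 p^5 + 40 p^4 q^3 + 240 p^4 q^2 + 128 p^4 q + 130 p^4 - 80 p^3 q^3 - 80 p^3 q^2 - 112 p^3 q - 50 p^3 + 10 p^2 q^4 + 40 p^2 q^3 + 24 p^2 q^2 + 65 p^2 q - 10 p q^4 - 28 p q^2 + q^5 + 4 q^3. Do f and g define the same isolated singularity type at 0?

The Hessian of f at 0 is [[0, 0], [0, 0]] with rank 0, so corank 2. A Groebner basis of the Jacobian ideal J(f) in C{p,q} is {p^3, p^2/4 + q^3, p*q}; counting standard monomials gives mu = 5. Corank 2; j^3 = -p^2*q has shape L^2 M (L != M), so D-series; mu = 5 gives D_5. The Hessian of g at 0 is [[0, 0], [0, 0]] with rank 0, so corank 2. A Groebner basis of the Jacobian ideal J(g) in C{p,q} is {p^3 - 345*p^2/251 + 301*p*q/502 - 5*q^2/251, p^2*q - 125*p^2/502 - 1055*p*q/1004 + 231*q^2/502, 7375*p^2/1004 + p*q^2 - 18075*p*q/2008 + 2435*q^2/1004, 76875*p^2/2008 - 154375*p*q/4016 + q^3 + 18575*q^2/2008}; counting standard monomials gives mu = 6. Corank 2; j^3 = -(2*p - q)*(5*p - 2*q)^2 has shape L^2 M (L != M), so D-series; mu = 6 gives D_6. f is D_5 but g is D_6, hence not right-equivalent.

No.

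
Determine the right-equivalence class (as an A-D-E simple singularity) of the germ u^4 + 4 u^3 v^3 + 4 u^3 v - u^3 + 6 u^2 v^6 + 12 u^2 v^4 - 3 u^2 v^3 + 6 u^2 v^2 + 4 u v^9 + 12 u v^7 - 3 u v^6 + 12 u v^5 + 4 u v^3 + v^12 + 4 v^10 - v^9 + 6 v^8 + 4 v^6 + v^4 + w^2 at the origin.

E_{6}

The Hessian of f at 0 has rank 1. Corank 2; j^3 = -u^3 is a perfect cube, so E-series; the 4-jet and mu = 6 give E_6.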